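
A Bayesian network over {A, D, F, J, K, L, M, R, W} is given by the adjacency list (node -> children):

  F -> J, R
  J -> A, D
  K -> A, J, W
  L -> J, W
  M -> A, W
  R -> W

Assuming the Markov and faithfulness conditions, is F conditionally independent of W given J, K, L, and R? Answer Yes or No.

There are 6 undirected paths between F and W; checking each against the conditioning set {J, K, L, R}:
Path 1: F → R → W
  R is a chain here and R is conditioned on, so the path is blocked at R.
Path 2: F → J ← L → W
  L is a fork here and L is conditioned on, so the path is blocked at L.
Path 3: F → J → A ← M → W
  J is a chain here and J is conditioned on, so the path is blocked at J.
Path 4: F → J → A ← K → W
  J is a chain here and J is conditioned on, so the path is blocked at J.
Path 5: F → J ← K → A ← M → W
  K is a fork here and K is conditioned on, so the path is blocked at K.
Path 6: F → J ← K → W
  K is a fork here and K is conditioned on, so the path is blocked at K.
All paths are blocked; F ⊥ W | {J, K, L, R} holds.

Yes — F and W are d-separated given {J, K, L, R}.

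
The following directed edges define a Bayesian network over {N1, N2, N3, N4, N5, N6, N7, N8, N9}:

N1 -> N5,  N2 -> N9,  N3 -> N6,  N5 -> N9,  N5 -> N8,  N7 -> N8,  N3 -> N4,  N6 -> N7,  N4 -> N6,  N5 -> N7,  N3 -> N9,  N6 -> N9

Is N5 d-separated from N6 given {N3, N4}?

Yes

Enumerating the 5 paths from N5 to N6 and testing each for blocking by {N3, N4}:
Path 1: N5 → N8 ← N7 ← N6
  N8 is a collider here and neither N8 nor any of its descendants is conditioned on, so the collider stays closed — the path is blocked at N8.
Path 2: N5 → N7 ← N6
  N7 is a collider here and neither N7 nor any of its descendants is conditioned on, so the collider stays closed — the path is blocked at N7.
Path 3: N5 → N9 ← N3 → N6
  N9 is a collider here and neither N9 nor any of its descendants is conditioned on, so the collider stays closed — the path is blocked at N9.
Path 4: N5 → N9 ← N3 → N4 → N6
  N9 is a collider here and neither N9 nor any of its descendants is conditioned on, so the collider stays closed — the path is blocked at N9.
Path 5: N5 → N9 ← N6
  N9 is a collider here and neither N9 nor any of its descendants is conditioned on, so the collider stays closed — the path is blocked at N9.
Since every path is blocked, d-separation holds.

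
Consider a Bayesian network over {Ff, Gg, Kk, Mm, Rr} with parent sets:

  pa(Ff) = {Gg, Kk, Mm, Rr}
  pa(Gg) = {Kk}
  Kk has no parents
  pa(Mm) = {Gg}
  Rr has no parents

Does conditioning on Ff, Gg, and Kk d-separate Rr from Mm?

No

There are 3 undirected paths between Rr and Mm; checking each against the conditioning set {Ff, Gg, Kk}:
Path 1: Rr → Ff ← Gg → Mm
  Gg is a fork here and Gg is conditioned on, so the path is blocked at Gg.
Path 2: Rr → Ff ← Mm
  Ff is a collider and Ff is conditioned on, which opens it — no node blocks this path, so it is active.
Path 3: Rr → Ff ← Kk → Gg → Mm
  Kk is a fork here and Kk is conditioned on, so the path is blocked at Kk.
At least one path is unblocked, so d-separation fails.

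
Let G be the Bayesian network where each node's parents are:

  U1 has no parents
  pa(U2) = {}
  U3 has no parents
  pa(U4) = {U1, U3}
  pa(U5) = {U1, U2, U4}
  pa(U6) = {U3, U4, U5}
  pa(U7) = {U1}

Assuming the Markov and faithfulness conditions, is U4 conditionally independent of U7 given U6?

No

4 paths connect U4 and U7; each must be blocked for d-separation to hold:
Path 1: U4 → U5 ← U1 → U7
  U5 is a collider and its descendant U6 is conditioned on, which opens it; U1 is a fork and U1 is not conditioned on — no node blocks this path, so it is active.
Path 2: U4 ← U1 → U7
  U1 is a fork and U1 is not conditioned on — no node blocks this path, so it is active.
Path 3: U4 ← U3 → U6 ← U5 ← U1 → U7
  U3 is a fork and U3 is not conditioned on; U6 is a collider and U6 is conditioned on, which opens it; U5 is a chain and U5 is not conditioned on; U1 is a fork and U1 is not conditioned on — no node blocks this path, so it is active.
Path 4: U4 → U6 ← U5 ← U1 → U7
  U6 is a collider and U6 is conditioned on, which opens it; U5 is a chain and U5 is not conditioned on; U1 is a fork and U1 is not conditioned on — no node blocks this path, so it is active.
Since the path U4 → U5 ← U1 → U7 is active, U4 and U7 are not d-separated given {U6}.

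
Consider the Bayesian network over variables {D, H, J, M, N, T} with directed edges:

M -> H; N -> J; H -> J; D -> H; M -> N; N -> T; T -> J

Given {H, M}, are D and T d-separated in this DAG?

We examine all 4 paths between D and T:
Path 1: D → H ← M → N → T
  M is a fork here and M is conditioned on, so the path is blocked at M.
Path 2: D → H ← M → N → J ← T
  M is a fork here and M is conditioned on, so the path is blocked at M.
Path 3: D → H → J ← N → T
  H is a chain here and H is conditioned on, so the path is blocked at H.
Path 4: D → H → J ← T
  H is a chain here and H is conditioned on, so the path is blocked at H.
Every path is blocked, so D and T are d-separated given {H, M}.

Yes — D and T are d-separated given {H, M}.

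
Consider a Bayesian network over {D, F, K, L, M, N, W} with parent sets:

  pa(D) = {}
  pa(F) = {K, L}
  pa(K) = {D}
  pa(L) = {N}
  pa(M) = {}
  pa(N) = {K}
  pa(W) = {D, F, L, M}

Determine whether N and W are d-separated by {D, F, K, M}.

No — N and W are not d-separated given {D, F, K, M}.

We examine all 6 paths between N and W:
Path 1: N → L → W
  L is a chain and L is not conditioned on — no node blocks this path, so it is active.
Path 2: N → L → F → W
  F is a chain here and F is conditioned on, so the path is blocked at F.
Path 3: N → L → F ← K ← D → W
  K is a chain here and K is conditioned on, so the path is blocked at K.
Path 4: N ← K ← D → W
  K is a chain here and K is conditioned on, so the path is blocked at K.
Path 5: N ← K → F → W
  K is a fork here and K is conditioned on, so the path is blocked at K.
Path 6: N ← K → F ← L → W
  K is a fork here and K is conditioned on, so the path is blocked at K.
Since the path N → L → W is active, N and W are not d-separated given {D, F, K, M}.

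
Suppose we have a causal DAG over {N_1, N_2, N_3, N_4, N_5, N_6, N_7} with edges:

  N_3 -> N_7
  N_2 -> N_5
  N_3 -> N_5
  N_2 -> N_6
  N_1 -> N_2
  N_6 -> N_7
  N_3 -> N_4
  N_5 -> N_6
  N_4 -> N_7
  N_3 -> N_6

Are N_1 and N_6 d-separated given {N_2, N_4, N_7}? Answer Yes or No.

Yes

We examine all 5 paths between N_1 and N_6:
Path 1: N_1 → N_2 → N_6
  N_2 is a chain here and N_2 is conditioned on, so the path is blocked at N_2.
Path 2: N_1 → N_2 → N_5 ← N_3 → N_4 → N_7 ← N_6
  N_2 is a chain here and N_2 is conditioned on, so the path is blocked at N_2.
Path 3: N_1 → N_2 → N_5 ← N_3 → N_7 ← N_6
  N_2 is a chain here and N_2 is conditioned on, so the path is blocked at N_2.
Path 4: N_1 → N_2 → N_5 ← N_3 → N_6
  N_2 is a chain here and N_2 is conditioned on, so the path is blocked at N_2.
Path 5: N_1 → N_2 → N_5 → N_6
  N_2 is a chain here and N_2 is conditioned on, so the path is blocked at N_2.
Since every path is blocked, d-separation holds.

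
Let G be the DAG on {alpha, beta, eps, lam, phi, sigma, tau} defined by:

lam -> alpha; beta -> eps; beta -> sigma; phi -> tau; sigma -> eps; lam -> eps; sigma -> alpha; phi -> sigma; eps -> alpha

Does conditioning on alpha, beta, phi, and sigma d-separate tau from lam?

Yes — tau and lam are d-separated given {alpha, beta, phi, sigma}.

We examine all 6 paths between tau and lam:
  1. tau ← phi → sigma → eps ← lam — phi:fork[blocks]; sigma:chain[blocks]; eps:collider[open] ⇒ blocked
  2. tau ← phi → sigma → eps → alpha ← lam — phi:fork[blocks]; sigma:chain[blocks]; eps:chain[open]; alpha:collider[open] ⇒ blocked
  3. tau ← phi → sigma ← beta → eps ← lam — phi:fork[blocks]; sigma:collider[open]; beta:fork[blocks]; eps:collider[open] ⇒ blocked
  4. tau ← phi → sigma ← beta → eps → alpha ← lam — phi:fork[blocks]; sigma:collider[open]; beta:fork[blocks]; eps:chain[open]; alpha:collider[open] ⇒ blocked
  5. tau ← phi → sigma → alpha ← lam — phi:fork[blocks]; sigma:chain[blocks]; alpha:collider[open] ⇒ blocked
  6. tau ← phi → sigma → alpha ← eps ← lam — phi:fork[blocks]; sigma:chain[blocks]; alpha:collider[open]; eps:chain[open] ⇒ blocked
All paths are blocked; tau ⊥ lam | {alpha, beta, phi, sigma} holds.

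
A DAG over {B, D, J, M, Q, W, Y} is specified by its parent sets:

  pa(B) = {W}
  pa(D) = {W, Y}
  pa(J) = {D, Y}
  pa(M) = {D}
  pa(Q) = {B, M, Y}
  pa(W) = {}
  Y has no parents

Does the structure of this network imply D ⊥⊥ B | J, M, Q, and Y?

There are 4 undirected paths between D and B; checking each against the conditioning set {J, M, Q, Y}:
Path 1: D → M → Q ← B
  M is a chain here and M is conditioned on, so the path is blocked at M.
Path 2: D → J ← Y → Q ← B
  Y is a fork here and Y is conditioned on, so the path is blocked at Y.
Path 3: D ← Y → Q ← B
  Y is a fork here and Y is conditioned on, so the path is blocked at Y.
Path 4: D ← W → B
  W is a fork and W is not conditioned on — no node blocks this path, so it is active.
At least one path is unblocked, so d-separation fails.

No — D and B are not d-separated given {J, M, Q, Y}.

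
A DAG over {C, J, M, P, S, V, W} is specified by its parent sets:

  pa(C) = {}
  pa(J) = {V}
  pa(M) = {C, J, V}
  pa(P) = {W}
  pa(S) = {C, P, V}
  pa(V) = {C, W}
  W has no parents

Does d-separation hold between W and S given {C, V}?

No — W and S are not d-separated given {C, V}.

5 paths connect W and S; each must be blocked for d-separation to hold:
Path 1: W → V → M ← C → S
  V is a chain here and V is conditioned on, so the path is blocked at V.
Path 2: W → V ← C → S
  C is a fork here and C is conditioned on, so the path is blocked at C.
Path 3: W → V → S
  V is a chain here and V is conditioned on, so the path is blocked at V.
Path 4: W → V → J → M ← C → S
  V is a chain here and V is conditioned on, so the path is blocked at V.
Path 5: W → P → S
  P is a chain and P is not conditioned on — no node blocks this path, so it is active.
Since the path W → P → S is active, W and S are not d-separated given {C, V}.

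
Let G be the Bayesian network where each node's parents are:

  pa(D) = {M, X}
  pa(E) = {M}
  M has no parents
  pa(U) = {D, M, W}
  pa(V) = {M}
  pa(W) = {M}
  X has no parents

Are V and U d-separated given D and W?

There are 3 undirected paths between V and U; checking each against the conditioning set {D, W}:
  1. V ← M → W → U — M:fork[open]; W:chain[blocks] ⇒ blocked
  2. V ← M → D → U — M:fork[open]; D:chain[blocks] ⇒ blocked
  3. V ← M → U — M:fork[open] ⇒ active
At least one path is unblocked, so d-separation fails.

No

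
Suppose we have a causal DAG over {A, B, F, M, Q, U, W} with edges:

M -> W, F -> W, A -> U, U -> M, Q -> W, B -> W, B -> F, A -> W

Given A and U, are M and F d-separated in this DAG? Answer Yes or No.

Yes

4 paths connect M and F; each must be blocked for d-separation to hold:
  1. M ← U ← A → W ← F — U:chain[blocks]; A:fork[blocks]; W:collider[blocks] ⇒ blocked
  2. M ← U ← A → W ← B → F — U:chain[blocks]; A:fork[blocks]; W:collider[blocks]; B:fork[open] ⇒ blocked
  3. M → W ← F — W:collider[blocks] ⇒ blocked
  4. M → W ← B → F — W:collider[blocks]; B:fork[open] ⇒ blocked
Since every path is blocked, d-separation holds.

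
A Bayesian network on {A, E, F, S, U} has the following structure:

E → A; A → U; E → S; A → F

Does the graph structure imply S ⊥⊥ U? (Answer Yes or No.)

No

The only undirected path from S to U is:
  1. S ← E → A → U — E:fork[open]; A:chain[open] ⇒ active
Because an active path exists, S and U are not d-separated.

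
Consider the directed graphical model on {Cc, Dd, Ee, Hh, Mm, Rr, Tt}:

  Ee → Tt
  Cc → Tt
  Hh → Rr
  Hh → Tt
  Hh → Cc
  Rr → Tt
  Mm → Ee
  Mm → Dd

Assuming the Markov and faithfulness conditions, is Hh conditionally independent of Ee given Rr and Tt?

3 paths connect Hh and Ee; each must be blocked for d-separation to hold:
Path 1: Hh → Cc → Tt ← Ee
  Cc is a chain and Cc is not conditioned on; Tt is a collider and Tt is conditioned on, which opens it — no node blocks this path, so it is active.
Path 2: Hh → Tt ← Ee
  Tt is a collider and Tt is conditioned on, which opens it — no node blocks this path, so it is active.
Path 3: Hh → Rr → Tt ← Ee
  Rr is a chain here and Rr is conditioned on, so the path is blocked at Rr.
Because an active path exists, Hh and Ee are not d-separated.

No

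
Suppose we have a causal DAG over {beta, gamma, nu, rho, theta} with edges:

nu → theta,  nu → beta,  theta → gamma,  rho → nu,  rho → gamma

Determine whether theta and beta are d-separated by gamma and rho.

There are 2 undirected paths between theta and beta; checking each against the conditioning set {gamma, rho}:
  1. theta → gamma ← rho → nu → beta — gamma:collider[open]; rho:fork[blocks]; nu:chain[open] ⇒ blocked
  2. theta ← nu → beta — nu:fork[open] ⇒ active
Because an active path exists, theta and beta are not d-separated.

No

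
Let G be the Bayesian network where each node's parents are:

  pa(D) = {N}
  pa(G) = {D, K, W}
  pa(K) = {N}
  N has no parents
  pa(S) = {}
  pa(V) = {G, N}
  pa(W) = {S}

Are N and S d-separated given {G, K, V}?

We examine all 3 paths between N and S:
Path 1: N → V ← G ← W ← S
  G is a chain here and G is conditioned on, so the path is blocked at G.
Path 2: N → D → G ← W ← S
  D is a chain and D is not conditioned on; G is a collider and G is conditioned on, which opens it; W is a chain and W is not conditioned on — no node blocks this path, so it is active.
Path 3: N → K → G ← W ← S
  K is a chain here and K is conditioned on, so the path is blocked at K.
Since the path N → D → G ← W ← S is active, N and S are not d-separated given {G, K, V}.

No — N and S are not d-separated given {G, K, V}.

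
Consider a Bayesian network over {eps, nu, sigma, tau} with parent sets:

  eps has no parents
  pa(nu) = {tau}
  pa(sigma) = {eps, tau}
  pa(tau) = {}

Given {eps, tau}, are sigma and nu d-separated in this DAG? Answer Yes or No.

Yes

There is one path between sigma and nu:
  1. sigma ← tau → nu — tau:fork[blocks] ⇒ blocked
Every path is blocked, so sigma and nu are d-separated given {eps, tau}.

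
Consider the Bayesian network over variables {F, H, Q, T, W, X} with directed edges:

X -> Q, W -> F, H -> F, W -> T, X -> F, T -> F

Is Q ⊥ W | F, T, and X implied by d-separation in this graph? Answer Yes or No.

Yes

Enumerating the 2 paths from Q to W and testing each for blocking by {F, T, X}:
  1. Q ← X → F ← T ← W — X:fork[blocks]; F:collider[open]; T:chain[blocks] ⇒ blocked
  2. Q ← X → F ← W — X:fork[blocks]; F:collider[open] ⇒ blocked
All paths are blocked; Q ⊥ W | {F, T, X} holds.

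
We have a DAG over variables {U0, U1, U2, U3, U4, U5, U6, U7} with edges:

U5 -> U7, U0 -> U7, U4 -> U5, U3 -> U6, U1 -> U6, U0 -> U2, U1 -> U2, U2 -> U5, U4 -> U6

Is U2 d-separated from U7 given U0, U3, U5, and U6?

Yes — U2 and U7 are d-separated given {U0, U3, U5, U6}.

We examine all 3 paths between U2 and U7:
Path 1: U2 → U5 → U7
  U5 is a chain here and U5 is conditioned on, so the path is blocked at U5.
Path 2: U2 ← U1 → U6 ← U4 → U5 → U7
  U5 is a chain here and U5 is conditioned on, so the path is blocked at U5.
Path 3: U2 ← U0 → U7
  U0 is a fork here and U0 is conditioned on, so the path is blocked at U0.
Since every path is blocked, d-separation holds.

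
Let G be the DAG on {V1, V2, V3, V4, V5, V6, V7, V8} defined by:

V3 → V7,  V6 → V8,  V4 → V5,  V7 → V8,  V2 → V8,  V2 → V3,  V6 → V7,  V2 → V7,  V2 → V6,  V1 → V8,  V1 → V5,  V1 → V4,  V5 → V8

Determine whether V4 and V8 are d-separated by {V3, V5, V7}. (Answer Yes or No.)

No

We examine all 4 paths between V4 and V8:
Path 1: V4 → V5 ← V1 → V8
  V5 is a collider and V5 is conditioned on, which opens it; V1 is a fork and V1 is not conditioned on — no node blocks this path, so it is active.
Path 2: V4 → V5 → V8
  V5 is a chain here and V5 is conditioned on, so the path is blocked at V5.
Path 3: V4 ← V1 → V5 → V8
  V5 is a chain here and V5 is conditioned on, so the path is blocked at V5.
Path 4: V4 ← V1 → V8
  V1 is a fork and V1 is not conditioned on — no node blocks this path, so it is active.
At least one path is unblocked, so d-separation fails.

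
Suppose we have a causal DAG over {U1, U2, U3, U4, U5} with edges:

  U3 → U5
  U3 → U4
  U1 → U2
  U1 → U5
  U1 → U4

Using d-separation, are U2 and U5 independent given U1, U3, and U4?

2 paths connect U2 and U5; each must be blocked for d-separation to hold:
  1. U2 ← U1 → U5 — U1:fork[blocks] ⇒ blocked
  2. U2 ← U1 → U4 ← U3 → U5 — U1:fork[blocks]; U4:collider[open]; U3:fork[blocks] ⇒ blocked
Every path is blocked, so U2 and U5 are d-separated given {U1, U3, U4}.

Yes — U2 and U5 are d-separated given {U1, U3, U4}.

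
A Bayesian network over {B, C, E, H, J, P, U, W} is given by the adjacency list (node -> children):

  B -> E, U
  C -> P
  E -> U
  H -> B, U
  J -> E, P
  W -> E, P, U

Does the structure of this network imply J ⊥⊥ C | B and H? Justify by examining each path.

We examine all 5 paths between J and C:
Path 1: J → P ← C
  P is a collider here and neither P nor any of its descendants is conditioned on, so the collider stays closed — the path is blocked at P.
Path 2: J → E ← W → P ← C
  E is a collider here and neither E nor any of its descendants is conditioned on, so the collider stays closed — the path is blocked at E.
Path 3: J → E ← B → U ← W → P ← C
  E is a collider here and neither E nor any of its descendants is conditioned on, so the collider stays closed — the path is blocked at E.
Path 4: J → E ← B ← H → U ← W → P ← C
  E is a collider here and neither E nor any of its descendants is conditioned on, so the collider stays closed — the path is blocked at E.
Path 5: J → E → U ← W → P ← C
  U is a collider here and neither U nor any of its descendants is conditioned on, so the collider stays closed — the path is blocked at U.
Every path is blocked, so J and C are d-separated given {B, H}.

Yes — J and C are d-separated given {B, H}.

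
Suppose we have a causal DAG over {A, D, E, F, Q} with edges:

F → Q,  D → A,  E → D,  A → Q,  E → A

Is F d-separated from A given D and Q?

No

The only undirected path from F to A is:
Path 1: F → Q ← A
  Q is a collider and Q is conditioned on, which opens it — no node blocks this path, so it is active.
Since the path F → Q ← A is active, F and A are not d-separated given {D, Q}.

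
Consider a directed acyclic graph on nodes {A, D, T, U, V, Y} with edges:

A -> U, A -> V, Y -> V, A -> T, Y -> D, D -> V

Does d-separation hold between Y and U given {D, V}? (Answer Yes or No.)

No — Y and U are not d-separated given {D, V}.

We examine all 2 paths between Y and U:
  1. Y → D → V ← A → U — D:chain[blocks]; V:collider[open]; A:fork[open] ⇒ blocked
  2. Y → V ← A → U — V:collider[open]; A:fork[open] ⇒ active
At least one path is unblocked, so d-separation fails.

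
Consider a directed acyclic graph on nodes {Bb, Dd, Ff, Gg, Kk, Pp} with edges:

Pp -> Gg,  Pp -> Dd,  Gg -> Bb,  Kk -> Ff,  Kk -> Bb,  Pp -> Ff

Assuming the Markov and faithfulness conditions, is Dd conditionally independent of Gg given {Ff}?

We examine all 2 paths between Dd and Gg:
Path 1: Dd ← Pp → Ff ← Kk → Bb ← Gg
  Bb is a collider here and neither Bb nor any of its descendants is conditioned on, so the collider stays closed — the path is blocked at Bb.
Path 2: Dd ← Pp → Gg
  Pp is a fork and Pp is not conditioned on — no node blocks this path, so it is active.
Since the path Dd ← Pp → Gg is active, Dd and Gg are not d-separated given {Ff}.

No — Dd and Gg are not d-separated given {Ff}.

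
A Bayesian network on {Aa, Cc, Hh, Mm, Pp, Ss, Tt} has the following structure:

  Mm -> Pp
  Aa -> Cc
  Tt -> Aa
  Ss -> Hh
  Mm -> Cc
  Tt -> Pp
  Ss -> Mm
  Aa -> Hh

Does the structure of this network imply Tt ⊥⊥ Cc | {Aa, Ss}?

There are 4 undirected paths between Tt and Cc; checking each against the conditioning set {Aa, Ss}:
Path 1: Tt → Pp ← Mm ← Ss → Hh ← Aa → Cc
  Pp is a collider here and neither Pp nor any of its descendants is conditioned on, so the collider stays closed — the path is blocked at Pp.
Path 2: Tt → Pp ← Mm → Cc
  Pp is a collider here and neither Pp nor any of its descendants is conditioned on, so the collider stays closed — the path is blocked at Pp.
Path 3: Tt → Aa → Hh ← Ss → Mm → Cc
  Aa is a chain here and Aa is conditioned on, so the path is blocked at Aa.
Path 4: Tt → Aa → Cc
  Aa is a chain here and Aa is conditioned on, so the path is blocked at Aa.
All paths are blocked; Tt ⊥ Cc | {Aa, Ss} holds.

Yes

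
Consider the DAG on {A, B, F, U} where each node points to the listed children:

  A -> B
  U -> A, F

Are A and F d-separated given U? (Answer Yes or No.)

The only undirected path from A to F is:
Path 1: A ← U → F
  U is a fork here and U is conditioned on, so the path is blocked at U.
All paths are blocked; A ⊥ F | {U} holds.

Yes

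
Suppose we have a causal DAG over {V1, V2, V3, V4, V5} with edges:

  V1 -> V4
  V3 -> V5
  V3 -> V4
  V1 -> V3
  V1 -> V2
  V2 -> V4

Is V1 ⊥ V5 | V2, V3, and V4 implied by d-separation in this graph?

Yes

Enumerating the 3 paths from V1 to V5 and testing each for blocking by {V2, V3, V4}:
Path 1: V1 → V4 ← V3 → V5
  V3 is a fork here and V3 is conditioned on, so the path is blocked at V3.
Path 2: V1 → V3 → V5
  V3 is a chain here and V3 is conditioned on, so the path is blocked at V3.
Path 3: V1 → V2 → V4 ← V3 → V5
  V2 is a chain here and V2 is conditioned on, so the path is blocked at V2.
Since every path is blocked, d-separation holds.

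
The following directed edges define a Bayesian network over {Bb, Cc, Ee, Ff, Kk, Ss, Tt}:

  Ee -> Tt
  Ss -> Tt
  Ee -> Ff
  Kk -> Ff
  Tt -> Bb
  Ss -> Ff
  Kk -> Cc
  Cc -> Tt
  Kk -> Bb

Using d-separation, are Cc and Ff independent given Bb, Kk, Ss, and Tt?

Enumerating the 6 paths from Cc to Ff and testing each for blocking by {Bb, Kk, Ss, Tt}:
Path 1: Cc ← Kk → Bb ← Tt ← Ee → Ff
  Kk is a fork here and Kk is conditioned on, so the path is blocked at Kk.
Path 2: Cc ← Kk → Bb ← Tt ← Ss → Ff
  Kk is a fork here and Kk is conditioned on, so the path is blocked at Kk.
Path 3: Cc ← Kk → Ff
  Kk is a fork here and Kk is conditioned on, so the path is blocked at Kk.
Path 4: Cc → Tt ← Ee → Ff
  Tt is a collider and Tt is conditioned on, which opens it; Ee is a fork and Ee is not conditioned on — no node blocks this path, so it is active.
Path 5: Cc → Tt ← Ss → Ff
  Ss is a fork here and Ss is conditioned on, so the path is blocked at Ss.
Path 6: Cc → Tt → Bb ← Kk → Ff
  Tt is a chain here and Tt is conditioned on, so the path is blocked at Tt.
Because an active path exists, Cc and Ff are not d-separated.

No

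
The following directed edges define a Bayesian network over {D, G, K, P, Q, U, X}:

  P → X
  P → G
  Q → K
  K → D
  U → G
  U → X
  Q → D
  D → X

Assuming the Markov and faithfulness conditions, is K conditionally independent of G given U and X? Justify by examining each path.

No — K and G are not d-separated given {U, X}.

There are 4 undirected paths between K and G; checking each against the conditioning set {U, X}:
  1. K ← Q → D → X ← U → G — Q:fork[open]; D:chain[open]; X:collider[open]; U:fork[blocks] ⇒ blocked
  2. K ← Q → D → X ← P → G — Q:fork[open]; D:chain[open]; X:collider[open]; P:fork[open] ⇒ active
  3. K → D → X ← U → G — D:chain[open]; X:collider[open]; U:fork[blocks] ⇒ blocked
  4. K → D → X ← P → G — D:chain[open]; X:collider[open]; P:fork[open] ⇒ active
At least one path is unblocked, so d-separation fails.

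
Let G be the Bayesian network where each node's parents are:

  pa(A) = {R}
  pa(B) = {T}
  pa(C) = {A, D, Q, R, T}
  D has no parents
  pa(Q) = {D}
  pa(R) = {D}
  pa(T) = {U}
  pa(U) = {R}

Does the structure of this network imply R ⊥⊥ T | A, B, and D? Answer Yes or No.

No

There are 5 undirected paths between R and T; checking each against the conditioning set {A, B, D}:
Path 1: R → A → C ← T
  A is a chain here and A is conditioned on, so the path is blocked at A.
Path 2: R ← D → Q → C ← T
  D is a fork here and D is conditioned on, so the path is blocked at D.
Path 3: R ← D → C ← T
  D is a fork here and D is conditioned on, so the path is blocked at D.
Path 4: R → U → T
  U is a chain and U is not conditioned on — no node blocks this path, so it is active.
Path 5: R → C ← T
  C is a collider here and neither C nor any of its descendants is conditioned on, so the collider stays closed — the path is blocked at C.
Since the path R → U → T is active, R and T are not d-separated given {A, B, D}.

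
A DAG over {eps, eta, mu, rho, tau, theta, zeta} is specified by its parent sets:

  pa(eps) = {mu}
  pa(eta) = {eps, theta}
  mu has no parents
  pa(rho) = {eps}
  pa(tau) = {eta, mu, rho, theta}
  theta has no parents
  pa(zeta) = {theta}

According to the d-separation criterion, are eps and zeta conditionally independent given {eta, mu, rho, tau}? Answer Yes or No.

6 paths connect eps and zeta; each must be blocked for d-separation to hold:
Path 1: eps → eta ← theta → zeta
  eta is a collider and eta is conditioned on, which opens it; theta is a fork and theta is not conditioned on — no node blocks this path, so it is active.
Path 2: eps → eta → tau ← theta → zeta
  eta is a chain here and eta is conditioned on, so the path is blocked at eta.
Path 3: eps ← mu → tau ← eta ← theta → zeta
  mu is a fork here and mu is conditioned on, so the path is blocked at mu.
Path 4: eps ← mu → tau ← theta → zeta
  mu is a fork here and mu is conditioned on, so the path is blocked at mu.
Path 5: eps → rho → tau ← eta ← theta → zeta
  rho is a chain here and rho is conditioned on, so the path is blocked at rho.
Path 6: eps → rho → tau ← theta → zeta
  rho is a chain here and rho is conditioned on, so the path is blocked at rho.
Because an active path exists, eps and zeta are not d-separated.

No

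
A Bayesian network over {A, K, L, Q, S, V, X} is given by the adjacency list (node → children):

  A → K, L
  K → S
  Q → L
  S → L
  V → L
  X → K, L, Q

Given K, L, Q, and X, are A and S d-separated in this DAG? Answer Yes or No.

No

Enumerating the 6 paths from A to S and testing each for blocking by {K, L, Q, X}:
Path 1: A → L ← X → K → S
  X is a fork here and X is conditioned on, so the path is blocked at X.
Path 2: A → L ← Q ← X → K → S
  Q is a chain here and Q is conditioned on, so the path is blocked at Q.
Path 3: A → L ← S
  L is a collider and L is conditioned on, which opens it — no node blocks this path, so it is active.
Path 4: A → K ← X → L ← S
  X is a fork here and X is conditioned on, so the path is blocked at X.
Path 5: A → K ← X → Q → L ← S
  X is a fork here and X is conditioned on, so the path is blocked at X.
Path 6: A → K → S
  K is a chain here and K is conditioned on, so the path is blocked at K.
At least one path is unblocked, so d-separation fails.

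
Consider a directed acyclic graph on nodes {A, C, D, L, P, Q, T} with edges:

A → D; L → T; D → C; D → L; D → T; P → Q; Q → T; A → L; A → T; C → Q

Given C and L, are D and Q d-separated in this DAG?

We examine all 6 paths between D and Q:
Path 1: D → T ← Q
  T is a collider here and neither T nor any of its descendants is conditioned on, so the collider stays closed — the path is blocked at T.
Path 2: D → L → T ← Q
  L is a chain here and L is conditioned on, so the path is blocked at L.
Path 3: D → L ← A → T ← Q
  T is a collider here and neither T nor any of its descendants is conditioned on, so the collider stays closed — the path is blocked at T.
Path 4: D ← A → T ← Q
  T is a collider here and neither T nor any of its descendants is conditioned on, so the collider stays closed — the path is blocked at T.
Path 5: D ← A → L → T ← Q
  L is a chain here and L is conditioned on, so the path is blocked at L.
Path 6: D → C → Q
  C is a chain here and C is conditioned on, so the path is blocked at C.
All paths are blocked; D ⊥ Q | {C, L} holds.

Yes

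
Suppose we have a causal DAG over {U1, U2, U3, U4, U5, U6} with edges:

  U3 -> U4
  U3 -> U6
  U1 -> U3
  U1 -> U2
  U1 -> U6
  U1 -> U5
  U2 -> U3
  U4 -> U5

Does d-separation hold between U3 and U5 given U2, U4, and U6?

No

4 paths connect U3 and U5; each must be blocked for d-separation to hold:
Path 1: U3 ← U2 ← U1 → U5
  U2 is a chain here and U2 is conditioned on, so the path is blocked at U2.
Path 2: U3 ← U1 → U5
  U1 is a fork and U1 is not conditioned on — no node blocks this path, so it is active.
Path 3: U3 → U4 → U5
  U4 is a chain here and U4 is conditioned on, so the path is blocked at U4.
Path 4: U3 → U6 ← U1 → U5
  U6 is a collider and U6 is conditioned on, which opens it; U1 is a fork and U1 is not conditioned on — no node blocks this path, so it is active.
Since the path U3 ← U1 → U5 is active, U3 and U5 are not d-separated given {U2, U4, U6}.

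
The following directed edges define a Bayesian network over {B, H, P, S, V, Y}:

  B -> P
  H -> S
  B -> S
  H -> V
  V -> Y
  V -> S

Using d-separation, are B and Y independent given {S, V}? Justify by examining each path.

2 paths connect B and Y; each must be blocked for d-separation to hold:
Path 1: B → S ← H → V → Y
  V is a chain here and V is conditioned on, so the path is blocked at V.
Path 2: B → S ← V → Y
  V is a fork here and V is conditioned on, so the path is blocked at V.
Every path is blocked, so B and Y are d-separated given {S, V}.

Yes — B and Y are d-separated given {S, V}.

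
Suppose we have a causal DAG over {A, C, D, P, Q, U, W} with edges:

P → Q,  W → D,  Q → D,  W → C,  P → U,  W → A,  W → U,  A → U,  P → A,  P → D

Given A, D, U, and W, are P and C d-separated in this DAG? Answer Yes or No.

Yes

6 paths connect P and C; each must be blocked for d-separation to hold:
  1. P → D ← W → C — D:collider[open]; W:fork[blocks] ⇒ blocked
  2. P → Q → D ← W → C — Q:chain[open]; D:collider[open]; W:fork[blocks] ⇒ blocked
  3. P → A ← W → C — A:collider[open]; W:fork[blocks] ⇒ blocked
  4. P → A → U ← W → C — A:chain[blocks]; U:collider[open]; W:fork[blocks] ⇒ blocked
  5. P → U ← W → C — U:collider[open]; W:fork[blocks] ⇒ blocked
  6. P → U ← A ← W → C — U:collider[open]; A:chain[blocks]; W:fork[blocks] ⇒ blocked
All paths are blocked; P ⊥ C | {A, D, U, W} holds.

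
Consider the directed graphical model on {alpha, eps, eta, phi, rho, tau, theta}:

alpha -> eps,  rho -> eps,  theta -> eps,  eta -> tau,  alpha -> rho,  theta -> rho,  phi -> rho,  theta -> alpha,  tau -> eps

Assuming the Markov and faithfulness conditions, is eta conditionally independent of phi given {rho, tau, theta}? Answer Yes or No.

There are 5 undirected paths between eta and phi; checking each against the conditioning set {rho, tau, theta}:
Path 1: eta → tau → eps ← theta → rho ← phi
  tau is a chain here and tau is conditioned on, so the path is blocked at tau.
Path 2: eta → tau → eps ← theta → alpha → rho ← phi
  tau is a chain here and tau is conditioned on, so the path is blocked at tau.
Path 3: eta → tau → eps ← rho ← phi
  tau is a chain here and tau is conditioned on, so the path is blocked at tau.
Path 4: eta → tau → eps ← alpha ← theta → rho ← phi
  tau is a chain here and tau is conditioned on, so the path is blocked at tau.
Path 5: eta → tau → eps ← alpha → rho ← phi
  tau is a chain here and tau is conditioned on, so the path is blocked at tau.
All paths are blocked; eta ⊥ phi | {rho, tau, theta} holds.

Yes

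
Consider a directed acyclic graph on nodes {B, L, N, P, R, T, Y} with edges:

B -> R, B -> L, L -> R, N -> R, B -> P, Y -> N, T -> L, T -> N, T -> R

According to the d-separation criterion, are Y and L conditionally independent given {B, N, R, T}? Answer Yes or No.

Enumerating the 6 paths from Y to L and testing each for blocking by {B, N, R, T}:
  1. Y → N ← T → L — N:collider[open]; T:fork[blocks] ⇒ blocked
  2. Y → N ← T → R ← L — N:collider[open]; T:fork[blocks]; R:collider[open] ⇒ blocked
  3. Y → N ← T → R ← B → L — N:collider[open]; T:fork[blocks]; R:collider[open]; B:fork[blocks] ⇒ blocked
  4. Y → N → R ← L — N:chain[blocks]; R:collider[open] ⇒ blocked
  5. Y → N → R ← T → L — N:chain[blocks]; R:collider[open]; T:fork[blocks] ⇒ blocked
  6. Y → N → R ← B → L — N:chain[blocks]; R:collider[open]; B:fork[blocks] ⇒ blocked
Since every path is blocked, d-separation holds.

Yes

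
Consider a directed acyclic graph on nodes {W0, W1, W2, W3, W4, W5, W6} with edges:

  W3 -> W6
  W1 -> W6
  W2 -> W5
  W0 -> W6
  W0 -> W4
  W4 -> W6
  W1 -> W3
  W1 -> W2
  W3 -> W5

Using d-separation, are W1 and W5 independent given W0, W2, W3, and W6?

Enumerating the 3 paths from W1 to W5 and testing each for blocking by {W0, W2, W3, W6}:
Path 1: W1 → W2 → W5
  W2 is a chain here and W2 is conditioned on, so the path is blocked at W2.
Path 2: W1 → W3 → W5
  W3 is a chain here and W3 is conditioned on, so the path is blocked at W3.
Path 3: W1 → W6 ← W3 → W5
  W3 is a fork here and W3 is conditioned on, so the path is blocked at W3.
Every path is blocked, so W1 and W5 are d-separated given {W0, W2, W3, W6}.

Yes — W1 and W5 are d-separated given {W0, W2, W3, W6}.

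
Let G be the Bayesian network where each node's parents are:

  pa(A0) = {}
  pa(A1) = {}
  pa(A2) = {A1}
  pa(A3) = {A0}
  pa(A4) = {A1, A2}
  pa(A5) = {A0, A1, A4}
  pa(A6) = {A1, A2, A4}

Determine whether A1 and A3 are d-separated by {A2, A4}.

Yes — A1 and A3 are d-separated given {A2, A4}.

We examine all 6 paths between A1 and A3:
Path 1: A1 → A5 ← A0 → A3
  A5 is a collider here and neither A5 nor any of its descendants is conditioned on, so the collider stays closed — the path is blocked at A5.
Path 2: A1 → A4 → A5 ← A0 → A3
  A4 is a chain here and A4 is conditioned on, so the path is blocked at A4.
Path 3: A1 → A6 ← A4 → A5 ← A0 → A3
  A6 is a collider here and neither A6 nor any of its descendants is conditioned on, so the collider stays closed — the path is blocked at A6.
Path 4: A1 → A6 ← A2 → A4 → A5 ← A0 → A3
  A6 is a collider here and neither A6 nor any of its descendants is conditioned on, so the collider stays closed — the path is blocked at A6.
Path 5: A1 → A2 → A4 → A5 ← A0 → A3
  A2 is a chain here and A2 is conditioned on, so the path is blocked at A2.
Path 6: A1 → A2 → A6 ← A4 → A5 ← A0 → A3
  A2 is a chain here and A2 is conditioned on, so the path is blocked at A2.
Every path is blocked, so A1 and A3 are d-separated given {A2, A4}.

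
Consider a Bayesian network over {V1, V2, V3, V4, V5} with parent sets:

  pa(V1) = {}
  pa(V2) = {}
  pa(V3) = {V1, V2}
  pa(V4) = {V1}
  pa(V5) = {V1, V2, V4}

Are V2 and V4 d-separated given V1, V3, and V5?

No — V2 and V4 are not d-separated given {V1, V3, V5}.

Enumerating the 4 paths from V2 to V4 and testing each for blocking by {V1, V3, V5}:
Path 1: V2 → V5 ← V1 → V4
  V1 is a fork here and V1 is conditioned on, so the path is blocked at V1.
Path 2: V2 → V5 ← V4
  V5 is a collider and V5 is conditioned on, which opens it — no node blocks this path, so it is active.
Path 3: V2 → V3 ← V1 → V5 ← V4
  V1 is a fork here and V1 is conditioned on, so the path is blocked at V1.
Path 4: V2 → V3 ← V1 → V4
  V1 is a fork here and V1 is conditioned on, so the path is blocked at V1.
Since the path V2 → V5 ← V4 is active, V2 and V4 are not d-separated given {V1, V3, V5}.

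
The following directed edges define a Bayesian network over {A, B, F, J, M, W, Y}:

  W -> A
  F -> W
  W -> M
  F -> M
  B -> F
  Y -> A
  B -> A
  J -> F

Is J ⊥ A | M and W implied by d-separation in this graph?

No

3 paths connect J and A; each must be blocked for d-separation to hold:
Path 1: J → F → M ← W → A
  W is a fork here and W is conditioned on, so the path is blocked at W.
Path 2: J → F ← B → A
  F is a collider and its descendant M is conditioned on, which opens it; B is a fork and B is not conditioned on — no node blocks this path, so it is active.
Path 3: J → F → W → A
  W is a chain here and W is conditioned on, so the path is blocked at W.
At least one path is unblocked, so d-separation fails.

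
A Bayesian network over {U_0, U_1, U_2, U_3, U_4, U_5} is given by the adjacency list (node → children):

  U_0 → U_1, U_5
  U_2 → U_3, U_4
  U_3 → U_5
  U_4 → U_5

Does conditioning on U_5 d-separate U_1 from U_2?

No

We examine all 2 paths between U_1 and U_2:
Path 1: U_1 ← U_0 → U_5 ← U_3 ← U_2
  U_0 is a fork and U_0 is not conditioned on; U_5 is a collider and U_5 is conditioned on, which opens it; U_3 is a chain and U_3 is not conditioned on — no node blocks this path, so it is active.
Path 2: U_1 ← U_0 → U_5 ← U_4 ← U_2
  U_0 is a fork and U_0 is not conditioned on; U_5 is a collider and U_5 is conditioned on, which opens it; U_4 is a chain and U_4 is not conditioned on — no node blocks this path, so it is active.
Since the path U_1 ← U_0 → U_5 ← U_3 ← U_2 is active, U_1 and U_2 are not d-separated given {U_5}.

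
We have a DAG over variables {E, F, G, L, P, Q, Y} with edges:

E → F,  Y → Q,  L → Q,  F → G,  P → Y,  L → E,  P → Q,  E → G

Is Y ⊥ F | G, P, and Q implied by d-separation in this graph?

We examine all 4 paths between Y and F:
Path 1: Y ← P → Q ← L → E → F
  P is a fork here and P is conditioned on, so the path is blocked at P.
Path 2: Y ← P → Q ← L → E → G ← F
  P is a fork here and P is conditioned on, so the path is blocked at P.
Path 3: Y → Q ← L → E → F
  Q is a collider and Q is conditioned on, which opens it; L is a fork and L is not conditioned on; E is a chain and E is not conditioned on — no node blocks this path, so it is active.
Path 4: Y → Q ← L → E → G ← F
  Q is a collider and Q is conditioned on, which opens it; L is a fork and L is not conditioned on; E is a chain and E is not conditioned on; G is a collider and G is conditioned on, which opens it — no node blocks this path, so it is active.
Since the path Y → Q ← L → E → F is active, Y and F are not d-separated given {G, P, Q}.

No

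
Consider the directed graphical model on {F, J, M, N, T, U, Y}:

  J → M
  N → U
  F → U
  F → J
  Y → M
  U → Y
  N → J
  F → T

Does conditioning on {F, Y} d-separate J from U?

No — J and U are not d-separated given {F, Y}.

We examine all 3 paths between J and U:
Path 1: J ← F → U
  F is a fork here and F is conditioned on, so the path is blocked at F.
Path 2: J ← N → U
  N is a fork and N is not conditioned on — no node blocks this path, so it is active.
Path 3: J → M ← Y ← U
  M is a collider here and neither M nor any of its descendants is conditioned on, so the collider stays closed — the path is blocked at M.
At least one path is unblocked, so d-separation fails.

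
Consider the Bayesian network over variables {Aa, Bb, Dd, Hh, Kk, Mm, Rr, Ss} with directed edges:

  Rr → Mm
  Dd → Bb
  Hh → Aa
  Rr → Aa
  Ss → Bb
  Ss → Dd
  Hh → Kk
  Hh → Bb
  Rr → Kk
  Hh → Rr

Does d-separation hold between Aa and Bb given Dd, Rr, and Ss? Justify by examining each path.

No — Aa and Bb are not d-separated given {Dd, Rr, Ss}.

3 paths connect Aa and Bb; each must be blocked for d-separation to hold:
  1. Aa ← Hh → Bb — Hh:fork[open] ⇒ active
  2. Aa ← Rr ← Hh → Bb — Rr:chain[blocks]; Hh:fork[open] ⇒ blocked
  3. Aa ← Rr → Kk ← Hh → Bb — Rr:fork[blocks]; Kk:collider[blocks]; Hh:fork[open] ⇒ blocked
At least one path is unblocked, so d-separation fails.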